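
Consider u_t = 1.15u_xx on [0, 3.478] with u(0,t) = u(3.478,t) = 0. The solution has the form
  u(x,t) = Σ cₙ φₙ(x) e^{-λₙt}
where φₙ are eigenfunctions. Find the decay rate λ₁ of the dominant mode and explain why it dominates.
Eigenvalues: λₙ = 1.15n²π²/3.478².
First three modes:
  n=1: λ₁ = 1.15π²/3.478² ≈ 0.938
  n=2: λ₂ = 4.6π²/3.478² ≈ 3.753 (4× faster decay)
  n=3: λ₃ = 10.35π²/3.478² ≈ 8.445 (9× faster decay)
As t → ∞, higher modes decay exponentially faster. The n=1 mode dominates: u ~ c₁ sin(πx/3.478) e^{-λ₁t}.
Decay rate: λ₁ = 1.15π²/3.478² ≈ 0.938.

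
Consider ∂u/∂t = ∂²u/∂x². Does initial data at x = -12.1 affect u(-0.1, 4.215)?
Yes, for any finite x. The heat equation has infinite propagation speed, so all initial data affects all points at any t > 0.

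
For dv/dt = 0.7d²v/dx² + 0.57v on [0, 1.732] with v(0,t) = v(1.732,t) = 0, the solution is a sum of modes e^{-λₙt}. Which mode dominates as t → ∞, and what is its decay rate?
Eigenvalues: λₙ = 0.7n²π²/1.732² - 0.57.
First three modes:
  n=1: λ₁ = 0.7π²/1.732² - 0.57 ≈ 1.733
  n=2: λ₂ = 2.8π²/1.732² - 0.57 ≈ 8.642
  n=3: λ₃ = 6.3π²/1.732² - 0.57 ≈ 20.157
Since 0.7π²/1.732² ≈ 2.303 > 0.57, all λₙ > 0.
The n=1 mode decays slowest → dominates as t → ∞.
Asymptotic: v ~ c₁ sin(πx/1.732) e^{-λ₁t} with decay rate λ₁ ≈ 1.733.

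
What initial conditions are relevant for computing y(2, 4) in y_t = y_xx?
The entire real line. The heat equation has infinite propagation speed: any initial disturbance instantly affects all points (though exponentially small far away).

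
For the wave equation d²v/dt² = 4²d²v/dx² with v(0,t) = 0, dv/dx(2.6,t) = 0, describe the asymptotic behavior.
v oscillates (no decay). Energy is conserved; the solution oscillates indefinitely as standing waves.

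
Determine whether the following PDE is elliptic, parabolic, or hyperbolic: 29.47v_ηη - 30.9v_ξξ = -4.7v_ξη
Rewriting in standard form: -30.9v_ξξ + 4.7v_ξη + 29.47v_ηη = 0. Coefficients: A = -30.9, B = 4.7, C = 29.47. B² - 4AC = 3664.582, which is positive, so the equation is hyperbolic.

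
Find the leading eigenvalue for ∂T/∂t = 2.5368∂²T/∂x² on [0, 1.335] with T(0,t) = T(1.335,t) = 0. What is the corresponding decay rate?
Eigenvalues: λₙ = 2.5368n²π²/1.335².
First three modes:
  n=1: λ₁ = 2.5368π²/1.335² ≈ 14.048
  n=2: λ₂ = 10.1472π²/1.335² ≈ 56.193 (4× faster decay)
  n=3: λ₃ = 22.8312π²/1.335² ≈ 126.435 (9× faster decay)
As t → ∞, higher modes decay exponentially faster. The n=1 mode dominates: T ~ c₁ sin(πx/1.335) e^{-λ₁t}.
Decay rate: λ₁ = 2.5368π²/1.335² ≈ 14.048.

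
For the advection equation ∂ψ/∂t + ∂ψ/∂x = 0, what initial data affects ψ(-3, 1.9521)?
A single point: x = -4.9521. The characteristic through (-3, 1.9521) is x - 1t = const, so x = -3 - 1·1.9521 = -4.9521.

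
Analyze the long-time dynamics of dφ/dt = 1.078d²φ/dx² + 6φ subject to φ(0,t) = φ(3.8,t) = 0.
Long-time behavior: φ grows unboundedly. Reaction dominates diffusion (r=6 > κπ²/L²≈0.74); solution grows exponentially.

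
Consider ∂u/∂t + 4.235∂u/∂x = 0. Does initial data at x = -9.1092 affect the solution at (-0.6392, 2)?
Yes. The characteristic through (-0.6392, 2) passes through x = -9.1092.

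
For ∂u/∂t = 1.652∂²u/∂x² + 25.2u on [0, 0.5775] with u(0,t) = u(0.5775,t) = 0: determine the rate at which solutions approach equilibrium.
Eigenvalues: λₙ = 1.652n²π²/0.5775² - 25.2.
First three modes:
  n=1: λ₁ = 1.652π²/0.5775² - 25.2 ≈ 23.688
  n=2: λ₂ = 6.608π²/0.5775² - 25.2 ≈ 170.354
  n=3: λ₃ = 14.868π²/0.5775² - 25.2 ≈ 414.796
Since 1.652π²/0.5775² ≈ 48.888 > 25.2, all λₙ > 0.
The n=1 mode decays slowest → dominates as t → ∞.
Asymptotic: u ~ c₁ sin(πx/0.5775) e^{-λ₁t} with decay rate λ₁ ≈ 23.688.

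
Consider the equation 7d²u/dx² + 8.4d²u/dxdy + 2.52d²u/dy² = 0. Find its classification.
Parabolic. (A = 7, B = 8.4, C = 2.52 gives B² - 4AC = 0.)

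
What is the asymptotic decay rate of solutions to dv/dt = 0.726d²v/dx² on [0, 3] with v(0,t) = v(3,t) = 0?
Eigenvalues: λₙ = 0.726n²π²/3².
First three modes:
  n=1: λ₁ = 0.726π²/3² ≈ 0.796
  n=2: λ₂ = 2.904π²/3² ≈ 3.185 (4× faster decay)
  n=3: λ₃ = 6.534π²/3² ≈ 7.165 (9× faster decay)
As t → ∞, higher modes decay exponentially faster. The n=1 mode dominates: v ~ c₁ sin(πx/3) e^{-λ₁t}.
Decay rate: λ₁ = 0.726π²/3² ≈ 0.796.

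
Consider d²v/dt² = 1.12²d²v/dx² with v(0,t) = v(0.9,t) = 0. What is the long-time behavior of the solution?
As t → ∞, v oscillates (no decay). Energy is conserved; the solution oscillates indefinitely as standing waves.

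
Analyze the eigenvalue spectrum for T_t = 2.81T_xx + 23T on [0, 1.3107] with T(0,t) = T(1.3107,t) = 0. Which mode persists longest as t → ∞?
Eigenvalues: λₙ = 2.81n²π²/1.3107² - 23.
First three modes:
  n=1: λ₁ = 2.81π²/1.3107² - 23 ≈ -6.856
  n=2: λ₂ = 11.24π²/1.3107² - 23 ≈ 41.574
  n=3: λ₃ = 25.29π²/1.3107² - 23 ≈ 122.292
Since 2.81π²/1.3107² ≈ 16.144 < 23, λ₁ < 0.
The n=1 mode grows fastest (−λₙ is largest for n=1) → dominates.
Asymptotic: T ~ c₁ sin(πx/1.3107) e^{6.856t} (exponential growth at rate −λ₁ ≈ 6.856).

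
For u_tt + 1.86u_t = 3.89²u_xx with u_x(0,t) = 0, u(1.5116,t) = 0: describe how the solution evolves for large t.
u → 0. Damping (γ=1.86) dissipates energy; oscillations decay exponentially.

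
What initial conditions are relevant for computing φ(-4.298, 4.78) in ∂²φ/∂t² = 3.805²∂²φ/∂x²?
Domain of dependence: [-22.4859, 13.8899]. Signals travel at speed 3.805, so data within |x - -4.298| ≤ 3.805·4.78 = 18.1879 can reach the point.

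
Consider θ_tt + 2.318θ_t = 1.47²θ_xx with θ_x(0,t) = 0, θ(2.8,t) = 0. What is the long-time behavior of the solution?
As t → ∞, θ → 0. Damping (γ=2.318) dissipates energy; oscillations decay exponentially.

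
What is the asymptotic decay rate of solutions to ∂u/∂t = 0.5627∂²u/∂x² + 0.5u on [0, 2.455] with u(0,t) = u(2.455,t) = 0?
Eigenvalues: λₙ = 0.5627n²π²/2.455² - 0.5.
First three modes:
  n=1: λ₁ = 0.5627π²/2.455² - 0.5 ≈ 0.421
  n=2: λ₂ = 2.2508π²/2.455² - 0.5 ≈ 3.186
  n=3: λ₃ = 5.0643π²/2.455² - 0.5 ≈ 7.793
Since 0.5627π²/2.455² ≈ 0.921 > 0.5, all λₙ > 0.
The n=1 mode decays slowest → dominates as t → ∞.
Asymptotic: u ~ c₁ sin(πx/2.455) e^{-λ₁t} with decay rate λ₁ ≈ 0.421.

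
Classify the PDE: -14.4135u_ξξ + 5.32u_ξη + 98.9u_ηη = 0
A = -14.4135, B = 5.32, C = 98.9. Discriminant B² - 4AC = 5730.283. Since 5730.283 > 0, hyperbolic.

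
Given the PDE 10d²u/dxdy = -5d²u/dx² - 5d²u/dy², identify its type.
Rewriting in standard form: 5d²u/dx² + 10d²u/dxdy + 5d²u/dy² = 0. The second-order coefficients are A = 5, B = 10, C = 5. Since B² - 4AC = 0 = 0, this is a parabolic PDE.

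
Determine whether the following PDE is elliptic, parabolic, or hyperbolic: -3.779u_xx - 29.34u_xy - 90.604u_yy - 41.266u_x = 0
Coefficients: A = -3.779, B = -29.34, C = -90.604. B² - 4AC = -508.734464, which is negative, so the equation is elliptic.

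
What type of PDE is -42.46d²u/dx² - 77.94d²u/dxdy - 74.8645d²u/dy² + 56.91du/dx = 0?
With A = -42.46, B = -77.94, C = -74.8645, the discriminant is -6640.34308. This is an elliptic PDE.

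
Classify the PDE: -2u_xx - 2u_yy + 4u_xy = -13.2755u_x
Rewriting in standard form: -2u_xx + 4u_xy - 2u_yy + 13.2755u_x = 0. A = -2, B = 4, C = -2. Discriminant B² - 4AC = 0. Since 0 = 0, parabolic.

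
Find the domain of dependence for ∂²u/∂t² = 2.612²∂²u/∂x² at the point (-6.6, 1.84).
Domain of dependence: [-11.40608, -1.79392]. Signals travel at speed 2.612, so data within |x - -6.6| ≤ 2.612·1.84 = 4.80608 can reach the point.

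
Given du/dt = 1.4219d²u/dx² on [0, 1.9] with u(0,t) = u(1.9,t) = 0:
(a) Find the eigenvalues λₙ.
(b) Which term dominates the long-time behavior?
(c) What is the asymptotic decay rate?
Eigenvalues: λₙ = 1.4219n²π²/1.9².
First three modes:
  n=1: λ₁ = 1.4219π²/1.9² ≈ 3.887
  n=2: λ₂ = 5.6876π²/1.9² ≈ 15.55 (4× faster decay)
  n=3: λ₃ = 12.7971π²/1.9² ≈ 34.987 (9× faster decay)
As t → ∞, higher modes decay exponentially faster. The n=1 mode dominates: u ~ c₁ sin(πx/1.9) e^{-λ₁t}.
Decay rate: λ₁ = 1.4219π²/1.9² ≈ 3.887.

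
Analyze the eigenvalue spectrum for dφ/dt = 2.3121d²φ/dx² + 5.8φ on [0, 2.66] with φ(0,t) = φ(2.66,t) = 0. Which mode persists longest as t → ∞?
Eigenvalues: λₙ = 2.3121n²π²/2.66² - 5.8.
First three modes:
  n=1: λ₁ = 2.3121π²/2.66² - 5.8 ≈ -2.575
  n=2: λ₂ = 9.2484π²/2.66² - 5.8 ≈ 7.1
  n=3: λ₃ = 20.8089π²/2.66² - 5.8 ≈ 23.226
Since 2.3121π²/2.66² ≈ 3.225 < 5.8, λ₁ < 0.
The n=1 mode grows fastest (−λₙ is largest for n=1) → dominates.
Asymptotic: φ ~ c₁ sin(πx/2.66) e^{2.575t} (exponential growth at rate −λ₁ ≈ 2.575).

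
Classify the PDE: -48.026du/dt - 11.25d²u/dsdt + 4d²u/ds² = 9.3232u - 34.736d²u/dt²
Rewriting in standard form: 4d²u/ds² - 11.25d²u/dsdt + 34.736d²u/dt² - 48.026du/dt - 9.3232u = 0. A = 4, B = -11.25, C = 34.736. Discriminant B² - 4AC = -429.2135. Since -429.2135 < 0, elliptic.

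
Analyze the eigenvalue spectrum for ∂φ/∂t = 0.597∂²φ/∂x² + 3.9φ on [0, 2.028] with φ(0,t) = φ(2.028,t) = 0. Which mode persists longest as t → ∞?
Eigenvalues: λₙ = 0.597n²π²/2.028² - 3.9.
First three modes:
  n=1: λ₁ = 0.597π²/2.028² - 3.9 ≈ -2.467
  n=2: λ₂ = 2.388π²/2.028² - 3.9 ≈ 1.831
  n=3: λ₃ = 5.373π²/2.028² - 3.9 ≈ 8.994
Since 0.597π²/2.028² ≈ 1.433 < 3.9, λ₁ < 0.
The n=1 mode grows fastest (−λₙ is largest for n=1) → dominates.
Asymptotic: φ ~ c₁ sin(πx/2.028) e^{2.467t} (exponential growth at rate −λ₁ ≈ 2.467).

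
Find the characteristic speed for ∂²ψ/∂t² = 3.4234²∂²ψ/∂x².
Speed = 3.4234. Information travels along characteristics x = x₀ ± 3.4234t.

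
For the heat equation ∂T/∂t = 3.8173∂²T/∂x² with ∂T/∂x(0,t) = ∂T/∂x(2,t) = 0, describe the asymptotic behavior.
T → constant (steady state). Heat is conserved (no flux at boundaries); solution approaches the spatial average.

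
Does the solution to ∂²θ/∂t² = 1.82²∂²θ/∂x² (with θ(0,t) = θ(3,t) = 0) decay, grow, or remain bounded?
θ oscillates (no decay). Energy is conserved; the solution oscillates indefinitely as standing waves.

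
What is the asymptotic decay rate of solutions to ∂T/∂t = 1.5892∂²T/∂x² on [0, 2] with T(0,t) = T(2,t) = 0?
Eigenvalues: λₙ = 1.5892n²π²/2².
First three modes:
  n=1: λ₁ = 1.5892π²/2² ≈ 3.921
  n=2: λ₂ = 6.3568π²/2² ≈ 15.685 (4× faster decay)
  n=3: λ₃ = 14.3028π²/2² ≈ 35.291 (9× faster decay)
As t → ∞, higher modes decay exponentially faster. The n=1 mode dominates: T ~ c₁ sin(πx/2) e^{-λ₁t}.
Decay rate: λ₁ = 1.5892π²/2² ≈ 3.921.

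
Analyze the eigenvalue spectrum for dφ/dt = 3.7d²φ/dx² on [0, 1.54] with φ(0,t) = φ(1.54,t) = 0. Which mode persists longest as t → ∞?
Eigenvalues: λₙ = 3.7n²π²/1.54².
First three modes:
  n=1: λ₁ = 3.7π²/1.54² ≈ 15.398
  n=2: λ₂ = 14.8π²/1.54² ≈ 61.591 (4× faster decay)
  n=3: λ₃ = 33.3π²/1.54² ≈ 138.581 (9× faster decay)
As t → ∞, higher modes decay exponentially faster. The n=1 mode dominates: φ ~ c₁ sin(πx/1.54) e^{-λ₁t}.
Decay rate: λ₁ = 3.7π²/1.54² ≈ 15.398.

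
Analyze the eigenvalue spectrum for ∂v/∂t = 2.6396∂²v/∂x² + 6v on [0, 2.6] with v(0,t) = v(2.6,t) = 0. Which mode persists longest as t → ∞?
Eigenvalues: λₙ = 2.6396n²π²/2.6² - 6.
First three modes:
  n=1: λ₁ = 2.6396π²/2.6² - 6 ≈ -2.146
  n=2: λ₂ = 10.5584π²/2.6² - 6 ≈ 9.415
  n=3: λ₃ = 23.7564π²/2.6² - 6 ≈ 28.684
Since 2.6396π²/2.6² ≈ 3.854 < 6, λ₁ < 0.
The n=1 mode grows fastest (−λₙ is largest for n=1) → dominates.
Asymptotic: v ~ c₁ sin(πx/2.6) e^{2.146t} (exponential growth at rate −λ₁ ≈ 2.146).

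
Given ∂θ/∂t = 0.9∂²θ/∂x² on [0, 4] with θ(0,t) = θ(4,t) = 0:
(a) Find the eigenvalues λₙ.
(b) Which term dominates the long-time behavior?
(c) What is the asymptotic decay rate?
Eigenvalues: λₙ = 0.9n²π²/4².
First three modes:
  n=1: λ₁ = 0.9π²/4² ≈ 0.555
  n=2: λ₂ = 3.6π²/4² ≈ 2.221 (4× faster decay)
  n=3: λ₃ = 8.1π²/4² ≈ 4.996 (9× faster decay)
As t → ∞, higher modes decay exponentially faster. The n=1 mode dominates: θ ~ c₁ sin(πx/4) e^{-λ₁t}.
Decay rate: λ₁ = 0.9π²/4² ≈ 0.555.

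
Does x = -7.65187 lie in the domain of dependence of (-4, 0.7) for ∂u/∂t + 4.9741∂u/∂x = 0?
No. Only data at x = -7.48187 affects (-4, 0.7). Advection has one-way propagation along characteristics.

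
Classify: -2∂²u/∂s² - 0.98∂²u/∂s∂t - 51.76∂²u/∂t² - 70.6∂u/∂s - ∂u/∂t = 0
Elliptic (discriminant = -413.1196).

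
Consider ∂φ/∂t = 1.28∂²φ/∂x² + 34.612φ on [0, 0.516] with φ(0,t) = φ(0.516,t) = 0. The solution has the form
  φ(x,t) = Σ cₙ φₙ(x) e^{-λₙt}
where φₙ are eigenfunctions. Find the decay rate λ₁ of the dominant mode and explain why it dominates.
Eigenvalues: λₙ = 1.28n²π²/0.516² - 34.612.
First three modes:
  n=1: λ₁ = 1.28π²/0.516² - 34.612 ≈ 12.835
  n=2: λ₂ = 5.12π²/0.516² - 34.612 ≈ 155.177
  n=3: λ₃ = 11.52π²/0.516² - 34.612 ≈ 392.413
Since 1.28π²/0.516² ≈ 47.447 > 34.612, all λₙ > 0.
The n=1 mode decays slowest → dominates as t → ∞.
Asymptotic: φ ~ c₁ sin(πx/0.516) e^{-λ₁t} with decay rate λ₁ ≈ 12.835.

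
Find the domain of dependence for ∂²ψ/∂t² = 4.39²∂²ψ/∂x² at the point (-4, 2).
Domain of dependence: [-12.78, 4.78]. Signals travel at speed 4.39, so data within |x - -4| ≤ 4.39·2 = 8.78 can reach the point.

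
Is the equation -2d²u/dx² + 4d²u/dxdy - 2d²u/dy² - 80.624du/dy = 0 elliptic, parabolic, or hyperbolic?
Computing B² - 4AC with A = -2, B = 4, C = -2: discriminant = 0 (zero). Answer: parabolic.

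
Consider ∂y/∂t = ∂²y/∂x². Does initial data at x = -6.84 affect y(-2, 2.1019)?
Yes, for any finite x. The heat equation has infinite propagation speed, so all initial data affects all points at any t > 0.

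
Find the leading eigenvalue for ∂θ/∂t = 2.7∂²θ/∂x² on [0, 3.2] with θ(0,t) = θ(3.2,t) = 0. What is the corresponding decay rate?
Eigenvalues: λₙ = 2.7n²π²/3.2².
First three modes:
  n=1: λ₁ = 2.7π²/3.2² ≈ 2.602
  n=2: λ₂ = 10.8π²/3.2² ≈ 10.409 (4× faster decay)
  n=3: λ₃ = 24.3π²/3.2² ≈ 23.421 (9× faster decay)
As t → ∞, higher modes decay exponentially faster. The n=1 mode dominates: θ ~ c₁ sin(πx/3.2) e^{-λ₁t}.
Decay rate: λ₁ = 2.7π²/3.2² ≈ 2.602.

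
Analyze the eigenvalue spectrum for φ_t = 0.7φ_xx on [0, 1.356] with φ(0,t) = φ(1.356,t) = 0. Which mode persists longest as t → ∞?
Eigenvalues: λₙ = 0.7n²π²/1.356².
First three modes:
  n=1: λ₁ = 0.7π²/1.356² ≈ 3.757
  n=2: λ₂ = 2.8π²/1.356² ≈ 15.029 (4× faster decay)
  n=3: λ₃ = 6.3π²/1.356² ≈ 33.816 (9× faster decay)
As t → ∞, higher modes decay exponentially faster. The n=1 mode dominates: φ ~ c₁ sin(πx/1.356) e^{-λ₁t}.
Decay rate: λ₁ = 0.7π²/1.356² ≈ 3.757.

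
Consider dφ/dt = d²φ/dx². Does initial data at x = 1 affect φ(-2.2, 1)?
Yes, for any finite x. The heat equation has infinite propagation speed, so all initial data affects all points at any t > 0.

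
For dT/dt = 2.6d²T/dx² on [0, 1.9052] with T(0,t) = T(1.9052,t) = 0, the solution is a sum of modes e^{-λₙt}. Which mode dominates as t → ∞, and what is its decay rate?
Eigenvalues: λₙ = 2.6n²π²/1.9052².
First three modes:
  n=1: λ₁ = 2.6π²/1.9052² ≈ 7.07
  n=2: λ₂ = 10.4π²/1.9052² ≈ 28.278 (4× faster decay)
  n=3: λ₃ = 23.4π²/1.9052² ≈ 63.626 (9× faster decay)
As t → ∞, higher modes decay exponentially faster. The n=1 mode dominates: T ~ c₁ sin(πx/1.9052) e^{-λ₁t}.
Decay rate: λ₁ = 2.6π²/1.9052² ≈ 7.07.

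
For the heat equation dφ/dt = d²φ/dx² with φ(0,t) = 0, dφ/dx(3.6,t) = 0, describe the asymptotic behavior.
φ → 0. Heat escapes through the Dirichlet boundary.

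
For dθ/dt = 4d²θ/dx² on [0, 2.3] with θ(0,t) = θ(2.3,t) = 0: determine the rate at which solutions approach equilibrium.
Eigenvalues: λₙ = 4n²π²/2.3².
First three modes:
  n=1: λ₁ = 4π²/2.3² ≈ 7.463
  n=2: λ₂ = 16π²/2.3² ≈ 29.851 (4× faster decay)
  n=3: λ₃ = 36π²/2.3² ≈ 67.166 (9× faster decay)
As t → ∞, higher modes decay exponentially faster. The n=1 mode dominates: θ ~ c₁ sin(πx/2.3) e^{-λ₁t}.
Decay rate: λ₁ = 4π²/2.3² ≈ 7.463.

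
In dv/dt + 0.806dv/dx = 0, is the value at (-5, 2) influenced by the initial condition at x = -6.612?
Yes. The characteristic through (-5, 2) passes through x = -6.612.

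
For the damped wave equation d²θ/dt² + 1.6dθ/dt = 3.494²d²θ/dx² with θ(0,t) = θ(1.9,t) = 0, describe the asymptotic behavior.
θ → 0. Damping (γ=1.6) dissipates energy; oscillations decay exponentially.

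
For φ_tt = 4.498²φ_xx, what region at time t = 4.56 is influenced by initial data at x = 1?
Domain of influence: [-19.51088, 21.51088]. Data at x = 1 spreads outward at speed 4.498.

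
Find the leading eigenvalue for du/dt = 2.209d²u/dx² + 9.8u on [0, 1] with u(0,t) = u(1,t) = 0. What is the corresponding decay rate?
Eigenvalues: λₙ = 2.209n²π²/1² - 9.8.
First three modes:
  n=1: λ₁ = 2.209π² - 9.8 ≈ 12.002
  n=2: λ₂ = 8.836π² - 9.8 ≈ 77.408
  n=3: λ₃ = 19.881π² - 9.8 ≈ 186.418
Since 2.209π² ≈ 21.802 > 9.8, all λₙ > 0.
The n=1 mode decays slowest → dominates as t → ∞.
Asymptotic: u ~ c₁ sin(πx/1) e^{-λ₁t} with decay rate λ₁ ≈ 12.002.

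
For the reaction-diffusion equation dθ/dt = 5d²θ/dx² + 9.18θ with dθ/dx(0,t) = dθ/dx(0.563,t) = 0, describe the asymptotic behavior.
θ grows unboundedly. With Neumann BCs the constant mode has diffusion eigenvalue 0, so any r > 0 makes it grow like e^(9.18t); solution grows exponentially.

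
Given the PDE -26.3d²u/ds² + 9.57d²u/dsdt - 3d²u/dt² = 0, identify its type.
The second-order coefficients are A = -26.3, B = 9.57, C = -3. Since B² - 4AC = -224.0151 < 0, this is an elliptic PDE.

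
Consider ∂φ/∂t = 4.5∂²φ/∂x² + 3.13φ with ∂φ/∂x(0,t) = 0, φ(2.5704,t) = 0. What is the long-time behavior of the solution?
As t → ∞, φ grows unboundedly. Reaction dominates diffusion (r=3.13 > κπ²/(4L²)≈1.68); solution grows exponentially.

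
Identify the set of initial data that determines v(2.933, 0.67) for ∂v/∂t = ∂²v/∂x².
The entire real line. The heat equation has infinite propagation speed: any initial disturbance instantly affects all points (though exponentially small far away).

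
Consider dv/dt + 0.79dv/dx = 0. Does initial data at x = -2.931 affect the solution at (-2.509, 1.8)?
No. Only data at x = -3.931 affects (-2.509, 1.8). Advection has one-way propagation along characteristics.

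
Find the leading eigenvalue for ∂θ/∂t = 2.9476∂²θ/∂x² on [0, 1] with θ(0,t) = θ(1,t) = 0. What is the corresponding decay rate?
Eigenvalues: λₙ = 2.9476n²π².
First three modes:
  n=1: λ₁ = 2.9476π² ≈ 29.092
  n=2: λ₂ = 11.7904π² ≈ 116.367 (4× faster decay)
  n=3: λ₃ = 26.5284π² ≈ 261.825 (9× faster decay)
As t → ∞, higher modes decay exponentially faster. The n=1 mode dominates: θ ~ c₁ sin(πx) e^{-λ₁t}.
Decay rate: λ₁ = 2.9476π² ≈ 29.092.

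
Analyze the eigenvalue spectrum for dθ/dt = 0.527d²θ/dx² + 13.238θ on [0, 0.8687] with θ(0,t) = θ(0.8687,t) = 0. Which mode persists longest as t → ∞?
Eigenvalues: λₙ = 0.527n²π²/0.8687² - 13.238.
First three modes:
  n=1: λ₁ = 0.527π²/0.8687² - 13.238 ≈ -6.346
  n=2: λ₂ = 2.108π²/0.8687² - 13.238 ≈ 14.332
  n=3: λ₃ = 4.743π²/0.8687² - 13.238 ≈ 48.794
Since 0.527π²/0.8687² ≈ 6.892 < 13.238, λ₁ < 0.
The n=1 mode grows fastest (−λₙ is largest for n=1) → dominates.
Asymptotic: θ ~ c₁ sin(πx/0.8687) e^{6.346t} (exponential growth at rate −λ₁ ≈ 6.346).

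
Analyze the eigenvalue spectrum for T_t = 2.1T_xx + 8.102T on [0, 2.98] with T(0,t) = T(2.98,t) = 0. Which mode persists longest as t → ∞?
Eigenvalues: λₙ = 2.1n²π²/2.98² - 8.102.
First three modes:
  n=1: λ₁ = 2.1π²/2.98² - 8.102 ≈ -5.768
  n=2: λ₂ = 8.4π²/2.98² - 8.102 ≈ 1.234
  n=3: λ₃ = 18.9π²/2.98² - 8.102 ≈ 12.903
Since 2.1π²/2.98² ≈ 2.334 < 8.102, λ₁ < 0.
The n=1 mode grows fastest (−λₙ is largest for n=1) → dominates.
Asymptotic: T ~ c₁ sin(πx/2.98) e^{5.768t} (exponential growth at rate −λ₁ ≈ 5.768).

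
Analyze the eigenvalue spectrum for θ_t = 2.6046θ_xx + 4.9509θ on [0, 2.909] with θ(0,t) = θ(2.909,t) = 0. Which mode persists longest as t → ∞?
Eigenvalues: λₙ = 2.6046n²π²/2.909² - 4.9509.
First three modes:
  n=1: λ₁ = 2.6046π²/2.909² - 4.9509 ≈ -1.913
  n=2: λ₂ = 10.4184π²/2.909² - 4.9509 ≈ 7.2
  n=3: λ₃ = 23.4414π²/2.909² - 4.9509 ≈ 22.389
Since 2.6046π²/2.909² ≈ 3.038 < 4.9509, λ₁ < 0.
The n=1 mode grows fastest (−λₙ is largest for n=1) → dominates.
Asymptotic: θ ~ c₁ sin(πx/2.909) e^{1.913t} (exponential growth at rate −λ₁ ≈ 1.913).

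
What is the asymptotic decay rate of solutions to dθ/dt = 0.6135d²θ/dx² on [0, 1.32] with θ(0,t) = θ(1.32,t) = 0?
Eigenvalues: λₙ = 0.6135n²π²/1.32².
First three modes:
  n=1: λ₁ = 0.6135π²/1.32² ≈ 3.475
  n=2: λ₂ = 2.454π²/1.32² ≈ 13.9 (4× faster decay)
  n=3: λ₃ = 5.5215π²/1.32² ≈ 31.276 (9× faster decay)
As t → ∞, higher modes decay exponentially faster. The n=1 mode dominates: θ ~ c₁ sin(πx/1.32) e^{-λ₁t}.
Decay rate: λ₁ = 0.6135π²/1.32² ≈ 3.475.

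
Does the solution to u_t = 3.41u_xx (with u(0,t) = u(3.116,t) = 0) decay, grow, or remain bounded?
u → 0. Heat diffuses out through both boundaries.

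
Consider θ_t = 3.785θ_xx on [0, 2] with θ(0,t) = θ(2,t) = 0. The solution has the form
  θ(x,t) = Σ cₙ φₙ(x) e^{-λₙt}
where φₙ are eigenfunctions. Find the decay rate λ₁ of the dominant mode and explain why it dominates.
Eigenvalues: λₙ = 3.785n²π²/2².
First three modes:
  n=1: λ₁ = 3.785π²/2² ≈ 9.339
  n=2: λ₂ = 15.14π²/2² ≈ 37.356 (4× faster decay)
  n=3: λ₃ = 34.065π²/2² ≈ 84.052 (9× faster decay)
As t → ∞, higher modes decay exponentially faster. The n=1 mode dominates: θ ~ c₁ sin(πx/2) e^{-λ₁t}.
Decay rate: λ₁ = 3.785π²/2² ≈ 9.339.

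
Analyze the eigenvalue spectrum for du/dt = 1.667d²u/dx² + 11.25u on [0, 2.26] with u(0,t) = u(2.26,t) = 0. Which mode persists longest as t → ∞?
Eigenvalues: λₙ = 1.667n²π²/2.26² - 11.25.
First three modes:
  n=1: λ₁ = 1.667π²/2.26² - 11.25 ≈ -8.029
  n=2: λ₂ = 6.668π²/2.26² - 11.25 ≈ 1.635
  n=3: λ₃ = 15.003π²/2.26² - 11.25 ≈ 17.741
Since 1.667π²/2.26² ≈ 3.221 < 11.25, λ₁ < 0.
The n=1 mode grows fastest (−λₙ is largest for n=1) → dominates.
Asymptotic: u ~ c₁ sin(πx/2.26) e^{8.029t} (exponential growth at rate −λ₁ ≈ 8.029).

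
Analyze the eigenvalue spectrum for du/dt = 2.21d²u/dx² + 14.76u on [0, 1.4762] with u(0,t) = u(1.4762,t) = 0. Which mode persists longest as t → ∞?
Eigenvalues: λₙ = 2.21n²π²/1.4762² - 14.76.
First three modes:
  n=1: λ₁ = 2.21π²/1.4762² - 14.76 ≈ -4.751
  n=2: λ₂ = 8.84π²/1.4762² - 14.76 ≈ 25.277
  n=3: λ₃ = 19.89π²/1.4762² - 14.76 ≈ 75.323
Since 2.21π²/1.4762² ≈ 10.009 < 14.76, λ₁ < 0.
The n=1 mode grows fastest (−λₙ is largest for n=1) → dominates.
Asymptotic: u ~ c₁ sin(πx/1.4762) e^{4.751t} (exponential growth at rate −λ₁ ≈ 4.751).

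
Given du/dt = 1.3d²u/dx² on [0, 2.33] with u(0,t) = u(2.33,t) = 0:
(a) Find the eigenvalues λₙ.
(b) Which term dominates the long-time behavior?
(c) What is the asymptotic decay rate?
Eigenvalues: λₙ = 1.3n²π²/2.33².
First three modes:
  n=1: λ₁ = 1.3π²/2.33² ≈ 2.363
  n=2: λ₂ = 5.2π²/2.33² ≈ 9.453 (4× faster decay)
  n=3: λ₃ = 11.7π²/2.33² ≈ 21.27 (9× faster decay)
As t → ∞, higher modes decay exponentially faster. The n=1 mode dominates: u ~ c₁ sin(πx/2.33) e^{-λ₁t}.
Decay rate: λ₁ = 1.3π²/2.33² ≈ 2.363.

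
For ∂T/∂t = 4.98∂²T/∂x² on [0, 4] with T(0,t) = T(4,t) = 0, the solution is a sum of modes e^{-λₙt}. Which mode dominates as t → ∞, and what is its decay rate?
Eigenvalues: λₙ = 4.98n²π²/4².
First three modes:
  n=1: λ₁ = 4.98π²/4² ≈ 3.072
  n=2: λ₂ = 19.92π²/4² ≈ 12.288 (4× faster decay)
  n=3: λ₃ = 44.82π²/4² ≈ 27.647 (9× faster decay)
As t → ∞, higher modes decay exponentially faster. The n=1 mode dominates: T ~ c₁ sin(πx/4) e^{-λ₁t}.
Decay rate: λ₁ = 4.98π²/4² ≈ 3.072.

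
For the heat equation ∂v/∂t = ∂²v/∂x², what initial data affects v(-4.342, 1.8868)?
The entire real line. The heat equation has infinite propagation speed: any initial disturbance instantly affects all points (though exponentially small far away).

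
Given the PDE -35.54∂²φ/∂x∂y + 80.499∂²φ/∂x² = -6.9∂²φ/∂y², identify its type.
Rewriting in standard form: 80.499∂²φ/∂x² - 35.54∂²φ/∂x∂y + 6.9∂²φ/∂y² = 0. The second-order coefficients are A = 80.499, B = -35.54, C = 6.9. Since B² - 4AC = -958.6808 < 0, this is an elliptic PDE.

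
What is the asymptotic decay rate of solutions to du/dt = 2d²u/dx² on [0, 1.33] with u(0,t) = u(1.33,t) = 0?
Eigenvalues: λₙ = 2n²π²/1.33².
First three modes:
  n=1: λ₁ = 2π²/1.33² ≈ 11.159
  n=2: λ₂ = 8π²/1.33² ≈ 44.636 (4× faster decay)
  n=3: λ₃ = 18π²/1.33² ≈ 100.431 (9× faster decay)
As t → ∞, higher modes decay exponentially faster. The n=1 mode dominates: u ~ c₁ sin(πx/1.33) e^{-λ₁t}.
Decay rate: λ₁ = 2π²/1.33² ≈ 11.159.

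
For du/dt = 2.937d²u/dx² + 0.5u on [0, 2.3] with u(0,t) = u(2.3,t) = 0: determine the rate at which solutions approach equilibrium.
Eigenvalues: λₙ = 2.937n²π²/2.3² - 0.5.
First three modes:
  n=1: λ₁ = 2.937π²/2.3² - 0.5 ≈ 4.98
  n=2: λ₂ = 11.748π²/2.3² - 0.5 ≈ 21.418
  n=3: λ₃ = 26.433π²/2.3² - 0.5 ≈ 48.816
Since 2.937π²/2.3² ≈ 5.48 > 0.5, all λₙ > 0.
The n=1 mode decays slowest → dominates as t → ∞.
Asymptotic: u ~ c₁ sin(πx/2.3) e^{-λ₁t} with decay rate λ₁ ≈ 4.98.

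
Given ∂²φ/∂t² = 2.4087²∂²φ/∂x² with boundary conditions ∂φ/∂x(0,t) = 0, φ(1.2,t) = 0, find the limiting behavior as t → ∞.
φ oscillates (no decay). Energy is conserved; the solution oscillates indefinitely as standing waves.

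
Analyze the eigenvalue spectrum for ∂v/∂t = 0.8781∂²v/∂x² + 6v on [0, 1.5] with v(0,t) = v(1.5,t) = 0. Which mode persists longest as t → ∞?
Eigenvalues: λₙ = 0.8781n²π²/1.5² - 6.
First three modes:
  n=1: λ₁ = 0.8781π²/1.5² - 6 ≈ -2.148
  n=2: λ₂ = 3.5124π²/1.5² - 6 ≈ 9.407
  n=3: λ₃ = 7.9029π²/1.5² - 6 ≈ 28.666
Since 0.8781π²/1.5² ≈ 3.852 < 6, λ₁ < 0.
The n=1 mode grows fastest (−λₙ is largest for n=1) → dominates.
Asymptotic: v ~ c₁ sin(πx/1.5) e^{2.148t} (exponential growth at rate −λ₁ ≈ 2.148).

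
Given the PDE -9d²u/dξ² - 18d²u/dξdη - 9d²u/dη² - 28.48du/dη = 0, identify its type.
The second-order coefficients are A = -9, B = -18, C = -9. Since B² - 4AC = 0 = 0, this is a parabolic PDE.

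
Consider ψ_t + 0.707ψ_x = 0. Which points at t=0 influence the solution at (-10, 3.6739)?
A single point: x = -12.5974473. The characteristic through (-10, 3.6739) is x - 0.707t = const, so x = -10 - 0.707·3.6739 = -12.5974473.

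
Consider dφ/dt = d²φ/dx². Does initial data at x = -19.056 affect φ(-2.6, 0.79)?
Yes, for any finite x. The heat equation has infinite propagation speed, so all initial data affects all points at any t > 0.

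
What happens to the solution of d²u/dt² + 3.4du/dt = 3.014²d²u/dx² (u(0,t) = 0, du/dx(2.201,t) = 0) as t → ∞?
u → 0. Damping (γ=3.4) dissipates energy; oscillations decay exponentially.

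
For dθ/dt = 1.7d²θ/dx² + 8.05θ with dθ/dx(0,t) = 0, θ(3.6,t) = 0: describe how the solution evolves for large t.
θ grows unboundedly. Reaction dominates diffusion (r=8.05 > κπ²/(4L²)≈0.32); solution grows exponentially.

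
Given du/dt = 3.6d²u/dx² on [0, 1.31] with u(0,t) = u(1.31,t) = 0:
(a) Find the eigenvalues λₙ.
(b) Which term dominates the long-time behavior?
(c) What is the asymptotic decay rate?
Eigenvalues: λₙ = 3.6n²π²/1.31².
First three modes:
  n=1: λ₁ = 3.6π²/1.31² ≈ 20.704
  n=2: λ₂ = 14.4π²/1.31² ≈ 82.817 (4× faster decay)
  n=3: λ₃ = 32.4π²/1.31² ≈ 186.338 (9× faster decay)
As t → ∞, higher modes decay exponentially faster. The n=1 mode dominates: u ~ c₁ sin(πx/1.31) e^{-λ₁t}.
Decay rate: λ₁ = 3.6π²/1.31² ≈ 20.704.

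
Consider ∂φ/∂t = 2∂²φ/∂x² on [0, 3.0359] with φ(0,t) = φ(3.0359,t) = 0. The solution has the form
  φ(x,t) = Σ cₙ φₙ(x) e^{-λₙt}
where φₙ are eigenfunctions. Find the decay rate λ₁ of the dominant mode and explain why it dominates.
Eigenvalues: λₙ = 2n²π²/3.0359².
First three modes:
  n=1: λ₁ = 2π²/3.0359² ≈ 2.142
  n=2: λ₂ = 8π²/3.0359² ≈ 8.567 (4× faster decay)
  n=3: λ₃ = 18π²/3.0359² ≈ 19.275 (9× faster decay)
As t → ∞, higher modes decay exponentially faster. The n=1 mode dominates: φ ~ c₁ sin(πx/3.0359) e^{-λ₁t}.
Decay rate: λ₁ = 2π²/3.0359² ≈ 2.142.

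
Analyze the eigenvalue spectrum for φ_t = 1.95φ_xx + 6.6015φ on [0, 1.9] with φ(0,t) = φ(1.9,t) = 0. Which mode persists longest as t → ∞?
Eigenvalues: λₙ = 1.95n²π²/1.9² - 6.6015.
First three modes:
  n=1: λ₁ = 1.95π²/1.9² - 6.6015 ≈ -1.27
  n=2: λ₂ = 7.8π²/1.9² - 6.6015 ≈ 14.723
  n=3: λ₃ = 17.55π²/1.9² - 6.6015 ≈ 41.38
Since 1.95π²/1.9² ≈ 5.331 < 6.6015, λ₁ < 0.
The n=1 mode grows fastest (−λₙ is largest for n=1) → dominates.
Asymptotic: φ ~ c₁ sin(πx/1.9) e^{1.27t} (exponential growth at rate −λ₁ ≈ 1.27).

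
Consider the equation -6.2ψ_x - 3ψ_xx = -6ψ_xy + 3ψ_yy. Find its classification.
Rewriting in standard form: -3ψ_xx + 6ψ_xy - 3ψ_yy - 6.2ψ_x = 0. Parabolic. (A = -3, B = 6, C = -3 gives B² - 4AC = 0.)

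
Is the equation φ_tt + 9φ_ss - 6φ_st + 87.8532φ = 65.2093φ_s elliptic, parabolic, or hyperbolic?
Rewriting in standard form: 9φ_ss - 6φ_st + φ_tt - 65.2093φ_s + 87.8532φ = 0. Computing B² - 4AC with A = 9, B = -6, C = 1: discriminant = 0 (zero). Answer: parabolic.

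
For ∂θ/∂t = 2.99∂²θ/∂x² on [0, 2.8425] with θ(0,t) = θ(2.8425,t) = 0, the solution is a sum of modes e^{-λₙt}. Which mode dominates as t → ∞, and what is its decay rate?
Eigenvalues: λₙ = 2.99n²π²/2.8425².
First three modes:
  n=1: λ₁ = 2.99π²/2.8425² ≈ 3.652
  n=2: λ₂ = 11.96π²/2.8425² ≈ 14.609 (4× faster decay)
  n=3: λ₃ = 26.91π²/2.8425² ≈ 32.871 (9× faster decay)
As t → ∞, higher modes decay exponentially faster. The n=1 mode dominates: θ ~ c₁ sin(πx/2.8425) e^{-λ₁t}.
Decay rate: λ₁ = 2.99π²/2.8425² ≈ 3.652.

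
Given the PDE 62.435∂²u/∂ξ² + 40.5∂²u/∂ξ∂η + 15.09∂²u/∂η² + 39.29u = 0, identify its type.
The second-order coefficients are A = 62.435, B = 40.5, C = 15.09. Since B² - 4AC = -2128.3266 < 0, this is an elliptic PDE.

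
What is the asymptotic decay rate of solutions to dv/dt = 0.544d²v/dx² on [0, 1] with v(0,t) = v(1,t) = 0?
Eigenvalues: λₙ = 0.544n²π².
First three modes:
  n=1: λ₁ = 0.544π² ≈ 5.369
  n=2: λ₂ = 2.176π² ≈ 21.476 (4× faster decay)
  n=3: λ₃ = 4.896π² ≈ 48.322 (9× faster decay)
As t → ∞, higher modes decay exponentially faster. The n=1 mode dominates: v ~ c₁ sin(πx) e^{-λ₁t}.
Decay rate: λ₁ = 0.544π² ≈ 5.369.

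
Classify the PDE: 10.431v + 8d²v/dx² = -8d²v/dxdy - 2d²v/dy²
Rewriting in standard form: 8d²v/dx² + 8d²v/dxdy + 2d²v/dy² + 10.431v = 0. A = 8, B = 8, C = 2. Discriminant B² - 4AC = 0. Since 0 = 0, parabolic.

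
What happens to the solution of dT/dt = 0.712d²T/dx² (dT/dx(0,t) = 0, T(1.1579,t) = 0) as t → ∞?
T → 0. Heat escapes through the Dirichlet boundary.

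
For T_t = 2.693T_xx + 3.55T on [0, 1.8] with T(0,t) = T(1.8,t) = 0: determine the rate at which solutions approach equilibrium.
Eigenvalues: λₙ = 2.693n²π²/1.8² - 3.55.
First three modes:
  n=1: λ₁ = 2.693π²/1.8² - 3.55 ≈ 4.653
  n=2: λ₂ = 10.772π²/1.8² - 3.55 ≈ 29.263
  n=3: λ₃ = 24.237π²/1.8² - 3.55 ≈ 70.28
Since 2.693π²/1.8² ≈ 8.203 > 3.55, all λₙ > 0.
The n=1 mode decays slowest → dominates as t → ∞.
Asymptotic: T ~ c₁ sin(πx/1.8) e^{-λ₁t} with decay rate λ₁ ≈ 4.653.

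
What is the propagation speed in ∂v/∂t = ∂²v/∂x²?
Infinite. The heat equation is parabolic, not hyperbolic, so disturbances propagate instantly.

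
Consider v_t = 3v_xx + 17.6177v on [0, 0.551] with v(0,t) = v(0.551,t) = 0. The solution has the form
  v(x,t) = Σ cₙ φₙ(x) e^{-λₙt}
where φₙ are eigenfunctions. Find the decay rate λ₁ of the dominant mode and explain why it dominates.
Eigenvalues: λₙ = 3n²π²/0.551² - 17.6177.
First three modes:
  n=1: λ₁ = 3π²/0.551² - 17.6177 ≈ 79.908
  n=2: λ₂ = 12π²/0.551² - 17.6177 ≈ 372.484
  n=3: λ₃ = 27π²/0.551² - 17.6177 ≈ 860.111
Since 3π²/0.551² ≈ 97.525 > 17.6177, all λₙ > 0.
The n=1 mode decays slowest → dominates as t → ∞.
Asymptotic: v ~ c₁ sin(πx/0.551) e^{-λ₁t} with decay rate λ₁ ≈ 79.908.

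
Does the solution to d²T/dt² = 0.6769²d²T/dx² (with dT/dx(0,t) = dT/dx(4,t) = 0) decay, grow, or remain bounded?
T oscillates about a mean that drifts linearly in t (generically unbounded; no decay). There is no damping, so the nonconstant modes persist as standing waves (energy conserved, no decay). But with Neumann conditions at both ends the constant mode has eigenvalue 0: the spatial mean M(t) of T satisfies M'' = 0, so M(t) = M(0) + M'(0)·t. Unless the initial velocity has zero mean (∫T_t(x,0)dx = 0), the solution grows linearly in t (unbounded, though not exponentially); if it does have zero mean, the solution stays bounded and simply oscillates.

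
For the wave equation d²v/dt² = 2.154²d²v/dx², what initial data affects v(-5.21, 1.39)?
Domain of dependence: [-8.20406, -2.21594]. Signals travel at speed 2.154, so data within |x - -5.21| ≤ 2.154·1.39 = 2.99406 can reach the point.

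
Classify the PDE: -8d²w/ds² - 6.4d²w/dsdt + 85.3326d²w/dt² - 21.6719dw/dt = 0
A = -8, B = -6.4, C = 85.3326. Discriminant B² - 4AC = 2771.6032. Since 2771.6032 > 0, hyperbolic.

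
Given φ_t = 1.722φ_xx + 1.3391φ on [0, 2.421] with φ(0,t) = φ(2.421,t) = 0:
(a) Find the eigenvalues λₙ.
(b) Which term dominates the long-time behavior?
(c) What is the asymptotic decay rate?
Eigenvalues: λₙ = 1.722n²π²/2.421² - 1.3391.
First three modes:
  n=1: λ₁ = 1.722π²/2.421² - 1.3391 ≈ 1.561
  n=2: λ₂ = 6.888π²/2.421² - 1.3391 ≈ 10.259
  n=3: λ₃ = 15.498π²/2.421² - 1.3391 ≈ 24.758
Since 1.722π²/2.421² ≈ 2.9 > 1.3391, all λₙ > 0.
The n=1 mode decays slowest → dominates as t → ∞.
Asymptotic: φ ~ c₁ sin(πx/2.421) e^{-λ₁t} with decay rate λ₁ ≈ 1.561.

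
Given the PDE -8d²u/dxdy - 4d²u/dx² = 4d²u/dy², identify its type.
Rewriting in standard form: -4d²u/dx² - 8d²u/dxdy - 4d²u/dy² = 0. The second-order coefficients are A = -4, B = -8, C = -4. Since B² - 4AC = 0 = 0, this is a parabolic PDE.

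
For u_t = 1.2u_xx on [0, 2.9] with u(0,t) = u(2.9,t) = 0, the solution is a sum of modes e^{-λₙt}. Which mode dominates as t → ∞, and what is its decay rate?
Eigenvalues: λₙ = 1.2n²π²/2.9².
First three modes:
  n=1: λ₁ = 1.2π²/2.9² ≈ 1.408
  n=2: λ₂ = 4.8π²/2.9² ≈ 5.633 (4× faster decay)
  n=3: λ₃ = 10.8π²/2.9² ≈ 12.674 (9× faster decay)
As t → ∞, higher modes decay exponentially faster. The n=1 mode dominates: u ~ c₁ sin(πx/2.9) e^{-λ₁t}.
Decay rate: λ₁ = 1.2π²/2.9² ≈ 1.408.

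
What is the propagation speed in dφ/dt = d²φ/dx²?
Infinite. The heat equation is parabolic, not hyperbolic, so disturbances propagate instantly.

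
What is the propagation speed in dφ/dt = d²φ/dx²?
Infinite. The heat equation is parabolic, not hyperbolic, so disturbances propagate instantly.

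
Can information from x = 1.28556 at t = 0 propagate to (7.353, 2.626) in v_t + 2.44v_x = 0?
No. Only data at x = 0.94556 affects (7.353, 2.626). Advection has one-way propagation along characteristics.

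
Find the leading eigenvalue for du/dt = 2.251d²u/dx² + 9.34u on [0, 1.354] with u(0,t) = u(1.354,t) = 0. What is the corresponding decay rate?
Eigenvalues: λₙ = 2.251n²π²/1.354² - 9.34.
First three modes:
  n=1: λ₁ = 2.251π²/1.354² - 9.34 ≈ 2.778
  n=2: λ₂ = 9.004π²/1.354² - 9.34 ≈ 39.133
  n=3: λ₃ = 20.259π²/1.354² - 9.34 ≈ 99.724
Since 2.251π²/1.354² ≈ 12.118 > 9.34, all λₙ > 0.
The n=1 mode decays slowest → dominates as t → ∞.
Asymptotic: u ~ c₁ sin(πx/1.354) e^{-λ₁t} with decay rate λ₁ ≈ 2.778.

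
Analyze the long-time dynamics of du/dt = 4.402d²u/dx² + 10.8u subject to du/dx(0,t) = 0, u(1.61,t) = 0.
Long-time behavior: u grows unboundedly. Reaction dominates diffusion (r=10.8 > κπ²/(4L²)≈4.19); solution grows exponentially.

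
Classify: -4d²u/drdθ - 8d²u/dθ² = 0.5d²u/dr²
Rewriting in standard form: -0.5d²u/dr² - 4d²u/drdθ - 8d²u/dθ² = 0. Parabolic (discriminant = 0).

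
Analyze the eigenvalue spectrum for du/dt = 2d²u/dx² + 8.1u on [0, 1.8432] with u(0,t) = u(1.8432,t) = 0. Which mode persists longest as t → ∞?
Eigenvalues: λₙ = 2n²π²/1.8432² - 8.1.
First three modes:
  n=1: λ₁ = 2π²/1.8432² - 8.1 ≈ -2.29
  n=2: λ₂ = 8π²/1.8432² - 8.1 ≈ 15.14
  n=3: λ₃ = 18π²/1.8432² - 8.1 ≈ 44.191
Since 2π²/1.8432² ≈ 5.81 < 8.1, λ₁ < 0.
The n=1 mode grows fastest (−λₙ is largest for n=1) → dominates.
Asymptotic: u ~ c₁ sin(πx/1.8432) e^{2.29t} (exponential growth at rate −λ₁ ≈ 2.29).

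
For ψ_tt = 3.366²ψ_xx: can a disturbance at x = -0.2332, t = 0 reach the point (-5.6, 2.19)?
Yes. The domain of dependence is [-12.97154, 1.77154], and -0.2332 ∈ [-12.97154, 1.77154].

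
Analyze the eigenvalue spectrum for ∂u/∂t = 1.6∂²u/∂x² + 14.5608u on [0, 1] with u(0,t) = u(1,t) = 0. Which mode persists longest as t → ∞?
Eigenvalues: λₙ = 1.6n²π²/1² - 14.5608.
First three modes:
  n=1: λ₁ = 1.6π² - 14.5608 ≈ 1.231
  n=2: λ₂ = 6.4π² - 14.5608 ≈ 48.605
  n=3: λ₃ = 14.4π² - 14.5608 ≈ 127.562
Since 1.6π² ≈ 15.791 > 14.5608, all λₙ > 0.
The n=1 mode decays slowest → dominates as t → ∞.
Asymptotic: u ~ c₁ sin(πx/1) e^{-λ₁t} with decay rate λ₁ ≈ 1.231.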